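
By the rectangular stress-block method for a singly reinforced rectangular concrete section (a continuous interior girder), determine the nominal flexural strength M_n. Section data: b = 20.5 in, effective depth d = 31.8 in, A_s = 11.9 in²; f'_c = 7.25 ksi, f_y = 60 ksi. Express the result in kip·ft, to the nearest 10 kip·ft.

T = A_s f_y = 11.9 × 60 = 714 kips.
a = T/(0.85 f'_c b) = 714/(0.85 × 7.25 × 20.5) = 5.652 in.
M_n = T(d − a/2) = 714 × (31.8 − 2.826) = 20687.4 kip·in = 20687.4/12 = 1723.95 kip·ft.

M_n ≈ 1720 kip·ft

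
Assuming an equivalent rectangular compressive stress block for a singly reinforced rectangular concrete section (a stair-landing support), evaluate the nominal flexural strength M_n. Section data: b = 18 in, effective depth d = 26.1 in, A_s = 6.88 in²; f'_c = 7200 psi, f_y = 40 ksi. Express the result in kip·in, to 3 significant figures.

T = A_s f_y = 6.88 × 40 = 275.2 kips.
a = T/(0.85 f'_c b) = 275.2/(0.85 × 7.2 × 18) = 2.498 in.
M_n = T(d − a/2) = 275.2 × (26.1 − 1.249) = 6839.0 kip·in.

M_n ≈ 6840 kip·in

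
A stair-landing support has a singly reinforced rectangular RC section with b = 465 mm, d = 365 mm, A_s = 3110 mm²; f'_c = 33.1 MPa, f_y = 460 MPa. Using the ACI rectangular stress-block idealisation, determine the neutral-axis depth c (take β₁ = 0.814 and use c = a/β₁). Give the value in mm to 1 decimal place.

c ≈ 134.3 mm

T = A_s f_y = 3110 × 460 = 1430600 N = 1430.6 kN.
Setting C = 0.85 f'_c a b equal to T: a = 1430600/(0.85 × 33.1 × 465) = 109.350 mm.
With β₁ = 0.814, c = a/β₁ = 109.350/0.814 = 134.3 mm.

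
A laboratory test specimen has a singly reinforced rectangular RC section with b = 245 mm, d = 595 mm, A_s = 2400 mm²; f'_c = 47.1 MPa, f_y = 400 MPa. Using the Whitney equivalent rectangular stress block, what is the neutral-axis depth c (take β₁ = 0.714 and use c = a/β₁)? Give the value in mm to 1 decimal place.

c ≈ 137.1 mm

T = A_s f_y = 2400 × 400 = 960000 N = 960 kN.
Setting C = 0.85 f'_c a b equal to T: a = 960000/(0.85 × 47.1 × 245) = 97.874 mm.
With β₁ = 0.714, c = a/β₁ = 97.874/0.714 = 137.1 mm.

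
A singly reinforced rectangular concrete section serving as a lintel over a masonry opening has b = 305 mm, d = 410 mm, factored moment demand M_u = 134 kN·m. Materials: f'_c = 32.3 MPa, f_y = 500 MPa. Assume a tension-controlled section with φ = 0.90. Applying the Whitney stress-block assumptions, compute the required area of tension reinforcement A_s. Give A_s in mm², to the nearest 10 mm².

A_s ≈ 770 mm²

M_n = M_u/φ = 134/0.90 = 148.889 kN·m.
With M_n = 0.85 f'_c a b (d − a/2), solve the quadratic for a:
a = d − √(d² − 2M_n/(0.85 f'_c b)) = 410 − √(410² − 2 × 148.889×10⁶/(0.85 × 32.3 × 305)) = 45.94 mm.
A_s = 0.85 f'_c a b / f_y = 0.85 × 32.3 × 45.94 × 305 / 500 = 769.4 mm².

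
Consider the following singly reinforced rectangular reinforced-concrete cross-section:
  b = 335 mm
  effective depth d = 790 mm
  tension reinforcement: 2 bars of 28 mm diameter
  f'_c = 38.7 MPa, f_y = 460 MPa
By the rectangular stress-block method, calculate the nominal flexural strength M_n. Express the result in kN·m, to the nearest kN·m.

A_s = 2 × 616 = 1232 mm².
T = A_s f_y = 1232 × 460 = 566720 N = 566.72 kN.
From C = T: a = T/(0.85 f'_c b) = 566720/(0.85 × 38.7 × 335) = 51.43 mm.
M_n = T(d − a/2) = 566.72 kN × (790 − 25.715) mm = 433.14 kN·m.

M_n ≈ 433 kN·m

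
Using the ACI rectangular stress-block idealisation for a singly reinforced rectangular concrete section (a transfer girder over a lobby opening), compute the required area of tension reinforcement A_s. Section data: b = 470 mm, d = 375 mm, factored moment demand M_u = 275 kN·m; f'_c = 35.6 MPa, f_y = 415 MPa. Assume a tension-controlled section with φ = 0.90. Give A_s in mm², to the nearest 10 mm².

A_s ≈ 2140 mm²

M_n = M_u/φ = 275/0.90 = 305.556 kN·m.
With M_n = 0.85 f'_c a b (d − a/2), solve the quadratic for a:
a = d − √(d² − 2M_n/(0.85 f'_c b)) = 375 − √(375² − 2 × 305.556×10⁶/(0.85 × 35.6 × 470)) = 62.50 mm.
A_s = 0.85 f'_c a b / f_y = 0.85 × 35.6 × 62.50 × 470 / 415 = 2141.9 mm².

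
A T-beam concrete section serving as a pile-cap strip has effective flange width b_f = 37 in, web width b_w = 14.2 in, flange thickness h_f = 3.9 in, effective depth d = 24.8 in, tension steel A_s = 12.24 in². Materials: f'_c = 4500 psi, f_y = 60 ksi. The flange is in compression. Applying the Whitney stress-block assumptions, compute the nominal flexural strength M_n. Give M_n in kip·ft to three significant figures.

M_n ≈ 1340 kip·ft

Tension: T = A_s f_y = 12.24 × 60 = 734.4 kips.
Try a within the flange: a = T/(0.85 f'_c b_f) = 734.4/(0.85 × 4.5 × 37) = 5.189 in.
a = 5.189 > h_f = 3.9 in: the block extends into the web. Split into flange-overhang and web parts.
C_f = 0.85 f'_c (b_f − b_w) h_f = 0.85 × 4.5 × (37 − 14.2) × 3.9 = 340.1 kips.
Remaining web compression depth: a_w = (T − C_f)/(0.85 f'_c b_w) = (734.4 − 340.1)/(0.85 × 4.5 × 14.2) = 7.260 in.
M_n = C_f(d − h_f/2) + (T − C_f)(d − a_w/2) = 340.1 × (24.8 − 1.95) + 394.3 × (24.8 − 3.63) = 7771.3 + 8347.3 = 16118.6 kip·in.
M_n = 16118.6/12 = 1343.22 kip·ft.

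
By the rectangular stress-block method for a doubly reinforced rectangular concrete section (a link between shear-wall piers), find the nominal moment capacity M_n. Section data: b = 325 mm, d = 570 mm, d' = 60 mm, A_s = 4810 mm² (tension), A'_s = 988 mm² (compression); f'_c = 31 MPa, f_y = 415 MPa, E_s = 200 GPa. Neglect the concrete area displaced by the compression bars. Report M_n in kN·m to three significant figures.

M_n ≈ 966 kN·m

Assume both tension and compression steel yield.
Net tension couple steel: A_s − A'_s = 3822 mm².
a = (A_s − A'_s) f_y / (0.85 f'_c b) = 1586130/(0.85 × 31 × 325) = 185.21 mm.
c = a/β₁ = 185.21/0.829 = 223.41 mm; ε'_s = 0.003(c − d')/c = 0.0022 ≥ f_y/E_s = 0.0021, so compression steel does yield.
M_n = (A_s − A'_s) f_y (d − a/2) + A'_s f_y (d − d') = [1586130 × (570 − 92.605) + 410020 × (570 − 60)] × 10⁻⁶ = 757.21 + 209.11 = 966.32 kN·m.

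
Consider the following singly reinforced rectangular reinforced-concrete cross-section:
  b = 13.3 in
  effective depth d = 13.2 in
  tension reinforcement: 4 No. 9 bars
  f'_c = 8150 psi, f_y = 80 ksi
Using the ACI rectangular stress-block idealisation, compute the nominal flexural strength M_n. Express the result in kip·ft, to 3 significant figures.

M_n ≈ 306 kip·ft

A_s = 4 × 1 = 4 in².
T = A_s f_y = 4 × 80 = 320 kips.
a = T/(0.85 f'_c b) = 320/(0.85 × 8.15 × 13.3) = 3.473 in.
M_n = T(d − a/2) = 320 × (13.2 − 1.7365) = 3668.3 kip·in = 3668.3/12 = 305.69 kip·ft.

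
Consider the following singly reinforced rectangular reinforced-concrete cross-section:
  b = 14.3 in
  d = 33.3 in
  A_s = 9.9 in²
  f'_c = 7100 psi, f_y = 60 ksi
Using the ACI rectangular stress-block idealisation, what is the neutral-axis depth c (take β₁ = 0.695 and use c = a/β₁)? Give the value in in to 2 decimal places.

T = A_s f_y = 9.9 × 60 = 594 kips.
a = T/(0.85 f'_c b) = 594/(0.85 × 7.1 × 14.3) = 6.8829 in.
With β₁ = 0.695, c = a/β₁ = 6.8829/0.695 = 9.90 in.

c ≈ 9.90 in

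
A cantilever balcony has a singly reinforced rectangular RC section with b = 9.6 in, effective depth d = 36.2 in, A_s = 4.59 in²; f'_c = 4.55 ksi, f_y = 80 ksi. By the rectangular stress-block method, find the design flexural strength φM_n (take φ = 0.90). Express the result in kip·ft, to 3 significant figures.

T = A_s f_y = 4.59 × 80 = 367.2 kips.
a = T/(0.85 f'_c b) = 367.2/(0.85 × 4.55 × 9.6) = 9.890 in.
M_n = T(d − a/2) = 367.2 × (36.2 − 4.945) = 11476.8 kip·in = 11476.8/12 = 956.40 kip·ft.
φM_n = 0.90 × 956.40 = 860.76 kip·ft.

φM_n ≈ 861 kip·ft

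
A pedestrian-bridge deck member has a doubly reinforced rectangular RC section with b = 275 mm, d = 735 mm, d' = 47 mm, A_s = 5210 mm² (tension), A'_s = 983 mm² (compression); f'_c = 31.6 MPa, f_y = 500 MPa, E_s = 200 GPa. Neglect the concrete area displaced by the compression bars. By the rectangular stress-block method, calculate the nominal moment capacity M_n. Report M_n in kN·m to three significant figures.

Assume both tension and compression steel yield.
Net tension couple steel: A_s − A'_s = 4227 mm².
a = (A_s − A'_s) f_y / (0.85 f'_c b) = 2113500/(0.85 × 31.6 × 275) = 286.13 mm.
c = a/β₁ = 286.13/0.824 = 347.25 mm; ε'_s = 0.003(c − d')/c = 0.0026 ≥ f_y/E_s = 0.0025, so compression steel does yield.
M_n = (A_s − A'_s) f_y (d − a/2) + A'_s f_y (d − d') = [2113500 × (735 − 143.065) + 491500 × (735 − 47)] × 10⁻⁶ = 1251.05 + 338.15 = 1589.20 kN·m.

M_n ≈ 1590 kN·m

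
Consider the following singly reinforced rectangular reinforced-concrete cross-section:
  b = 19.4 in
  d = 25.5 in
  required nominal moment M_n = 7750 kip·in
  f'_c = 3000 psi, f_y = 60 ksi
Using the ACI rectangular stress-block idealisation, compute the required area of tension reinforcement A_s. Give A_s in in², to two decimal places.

From M_n = 0.85 f'_c a b (d − a/2):
a = d − √(d² − 2M_n/(0.85 f'_c b)) = 25.5 − √(25.5² − 2 × 7750/(0.85 × 3 × 19.4)) = 7.144 in.
A_s = 0.85 f'_c a b / f_y = 0.85 × 3 × 7.144 × 19.4 / 60 = 5.890 in².

A_s ≈ 5.89 in²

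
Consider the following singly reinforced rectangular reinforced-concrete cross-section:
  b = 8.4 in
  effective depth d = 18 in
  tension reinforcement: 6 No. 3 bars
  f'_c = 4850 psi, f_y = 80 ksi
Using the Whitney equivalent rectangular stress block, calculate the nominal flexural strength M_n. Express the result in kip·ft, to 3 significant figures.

A_s = 6 × 0.11 = 0.66 in².
T = A_s f_y = 0.66 × 80 = 52.8 kips.
a = T/(0.85 f'_c b) = 52.8/(0.85 × 4.85 × 8.4) = 1.525 in.
M_n = T(d − a/2) = 52.8 × (18 − 0.7625) = 910.1 kip·in = 910.1/12 = 75.84 kip·ft.

M_n ≈ 75.8 kip·ft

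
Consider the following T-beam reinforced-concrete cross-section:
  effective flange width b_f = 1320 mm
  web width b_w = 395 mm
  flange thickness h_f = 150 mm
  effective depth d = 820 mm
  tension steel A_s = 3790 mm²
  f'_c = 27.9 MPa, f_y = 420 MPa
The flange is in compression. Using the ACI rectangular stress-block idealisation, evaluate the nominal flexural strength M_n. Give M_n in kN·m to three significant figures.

M_n ≈ 1260 kN·m

Tension: T = A_s f_y = 3790 × 420 = 1591800 N.
Try a within the flange: a = T/(0.85 f'_c b_f) = 1591800/(0.85 × 27.9 × 1320) = 50.85 mm.
Since a = 50.85 ≤ h_f = 150 mm, the stress block lies entirely in the flange; analyse as a rectangular beam of width b_f.
M_n = T(d − a/2) = 1591800 × (820 − 25.425) = 1264.80 × 10⁶ N·mm.
M_n = 1264.80 kN·m.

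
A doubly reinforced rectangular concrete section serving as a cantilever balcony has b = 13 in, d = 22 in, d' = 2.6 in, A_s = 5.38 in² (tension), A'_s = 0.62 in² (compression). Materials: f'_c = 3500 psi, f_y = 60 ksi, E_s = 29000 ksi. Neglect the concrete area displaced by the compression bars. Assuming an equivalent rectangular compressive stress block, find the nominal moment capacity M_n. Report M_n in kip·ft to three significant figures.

M_n ≈ 496 kip·ft

Assume both steels yield.
a = (A_s − A'_s) f_y/(0.85 f'_c b) = (5.38 − 0.62) × 60/(0.85 × 3.5 × 13) = 7.385 in.
c = a/β₁ = 7.385/0.85 = 8.688 in; ε'_s = 0.003(c − d')/c = 0.0021 ≥ ε_y = 0.0021, so the compression steel yields.
M_n = (A_s − A'_s) f_y (d − a/2) + A'_s f_y (d − d') = 285.6 × (22 − 3.6925) + 37.2 × (22 − 2.6) = 5228.6 + 721.7 = 5950.3 kip·in = 5950.3/12 = 495.86 kip·ft.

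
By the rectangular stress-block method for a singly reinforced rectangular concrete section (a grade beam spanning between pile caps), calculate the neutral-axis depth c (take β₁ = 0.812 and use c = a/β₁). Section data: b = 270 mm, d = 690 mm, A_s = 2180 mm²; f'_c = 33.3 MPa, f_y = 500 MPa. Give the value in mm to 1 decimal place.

T = A_s f_y = 2180 × 500 = 1090000 N = 1090 kN.
Setting C = 0.85 f'_c a b equal to T: a = 1090000/(0.85 × 33.3 × 270) = 142.626 mm.
With β₁ = 0.812, c = a/β₁ = 142.626/0.812 = 175.6 mm.

c ≈ 175.6 mm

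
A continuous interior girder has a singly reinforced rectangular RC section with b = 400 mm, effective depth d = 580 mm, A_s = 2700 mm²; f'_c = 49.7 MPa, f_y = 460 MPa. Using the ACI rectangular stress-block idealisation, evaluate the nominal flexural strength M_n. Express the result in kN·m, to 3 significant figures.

M_n ≈ 675 kN·m

T = A_s f_y = 2700 × 460 = 1242000 N = 1242 kN.
From C = T: a = T/(0.85 f'_c b) = 1242000/(0.85 × 49.7 × 400) = 73.50 mm.
M_n = T(d − a/2) = 1242 kN × (580 − 36.75) mm = 674.72 kN·m.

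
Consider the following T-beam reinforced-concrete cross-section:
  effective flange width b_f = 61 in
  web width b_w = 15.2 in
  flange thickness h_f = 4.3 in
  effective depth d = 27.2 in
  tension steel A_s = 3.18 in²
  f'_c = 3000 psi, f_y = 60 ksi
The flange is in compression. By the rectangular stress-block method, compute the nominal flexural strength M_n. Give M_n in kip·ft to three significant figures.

Tension: T = A_s f_y = 3.18 × 60 = 190.8 kips.
Try a within the flange: a = T/(0.85 f'_c b_f) = 190.8/(0.85 × 3 × 61) = 1.227 in.
Since a = 1.227 ≤ h_f = 4.3 in, the stress block lies entirely in the flange; analyse as a rectangular beam of width b_f.
M_n = T(d − a/2) = 190.8 × (27.2 − 0.6135) = 5072.7 kip·in.
M_n = 5072.7/12 = 422.73 kip·ft.

M_n ≈ 423 kip·ft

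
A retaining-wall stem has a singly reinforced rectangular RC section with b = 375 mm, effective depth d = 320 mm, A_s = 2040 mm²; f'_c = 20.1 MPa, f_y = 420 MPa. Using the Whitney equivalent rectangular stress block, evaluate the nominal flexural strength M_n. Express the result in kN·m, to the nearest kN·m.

T = A_s f_y = 2040 × 420 = 856800 N = 856.8 kN.
From C = T: a = T/(0.85 f'_c b) = 856800/(0.85 × 20.1 × 375) = 133.73 mm.
M_n = T(d − a/2) = 856.8 kN × (320 − 66.865) mm = 216.89 kN·m.

M_n ≈ 217 kN·m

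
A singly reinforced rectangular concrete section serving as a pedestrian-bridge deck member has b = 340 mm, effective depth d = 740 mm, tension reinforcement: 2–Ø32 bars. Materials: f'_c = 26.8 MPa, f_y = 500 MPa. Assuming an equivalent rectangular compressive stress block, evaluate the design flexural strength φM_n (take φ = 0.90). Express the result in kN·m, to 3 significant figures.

φM_n ≈ 498 kN·m

A_s = 2 × 804 = 1608 mm².
T = A_s f_y = 1608 × 500 = 804000 N = 804 kN.
From C = T: a = T/(0.85 f'_c b) = 804000/(0.85 × 26.8 × 340) = 103.81 mm.
M_n = T(d − a/2) = 804 kN × (740 − 51.905) mm = 553.23 kN·m.
φM_n = 0.90 × 553.23 = 497.91 kN·m.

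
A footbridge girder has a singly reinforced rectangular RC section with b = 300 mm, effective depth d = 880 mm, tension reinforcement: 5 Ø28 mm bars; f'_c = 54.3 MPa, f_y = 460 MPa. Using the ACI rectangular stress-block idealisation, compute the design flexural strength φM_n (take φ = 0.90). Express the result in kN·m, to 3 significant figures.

A_s = 5 × 616 = 3080 mm².
T = A_s f_y = 3080 × 460 = 1416800 N = 1416.8 kN.
From C = T: a = T/(0.85 f'_c b) = 1416800/(0.85 × 54.3 × 300) = 102.32 mm.
M_n = T(d − a/2) = 1416.8 kN × (880 − 51.16) mm = 1174.30 kN·m.
φM_n = 0.90 × 1174.30 = 1056.87 kN·m.

φM_n ≈ 1060 kN·m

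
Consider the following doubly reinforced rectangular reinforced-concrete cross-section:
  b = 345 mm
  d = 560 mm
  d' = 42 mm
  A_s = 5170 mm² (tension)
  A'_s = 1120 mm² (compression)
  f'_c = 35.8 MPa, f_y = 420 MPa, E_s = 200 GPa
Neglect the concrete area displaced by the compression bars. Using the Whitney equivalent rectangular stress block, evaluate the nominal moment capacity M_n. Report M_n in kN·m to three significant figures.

M_n ≈ 1060 kN·m

Assume both tension and compression steel yield.
Net tension couple steel: A_s − A'_s = 4050 mm².
a = (A_s − A'_s) f_y / (0.85 f'_c b) = 1701000/(0.85 × 35.8 × 345) = 162.03 mm.
c = a/β₁ = 162.03/0.794 = 204.07 mm; ε'_s = 0.003(c − d')/c = 0.0024 ≥ f_y/E_s = 0.0021, so compression steel does yield.
M_n = (A_s − A'_s) f_y (d − a/2) + A'_s f_y (d − d') = [1701000 × (560 − 81.015) + 470400 × (560 − 42)] × 10⁻⁶ = 814.75 + 243.67 = 1058.42 kN·m.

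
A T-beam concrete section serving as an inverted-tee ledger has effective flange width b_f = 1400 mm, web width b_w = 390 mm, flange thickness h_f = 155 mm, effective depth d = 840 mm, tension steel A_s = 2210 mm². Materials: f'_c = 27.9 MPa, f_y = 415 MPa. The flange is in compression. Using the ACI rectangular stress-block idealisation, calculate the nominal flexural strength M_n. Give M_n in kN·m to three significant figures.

M_n ≈ 758 kN·m

Tension: T = A_s f_y = 2210 × 415 = 917150 N.
Try a within the flange: a = T/(0.85 f'_c b_f) = 917150/(0.85 × 27.9 × 1400) = 27.62 mm.
Since a = 27.62 ≤ h_f = 155 mm, the stress block lies entirely in the flange; analyse as a rectangular beam of width b_f.
M_n = T(d − a/2) = 917150 × (840 − 13.81) = 757.74 × 10⁶ N·mm.
M_n = 757.74 kN·m.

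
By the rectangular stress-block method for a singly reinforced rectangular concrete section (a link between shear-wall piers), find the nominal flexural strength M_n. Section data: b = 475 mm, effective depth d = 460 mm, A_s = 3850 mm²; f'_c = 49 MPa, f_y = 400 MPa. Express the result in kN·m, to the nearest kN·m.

T = A_s f_y = 3850 × 400 = 1540000 N = 1540 kN.
From C = T: a = T/(0.85 f'_c b) = 1540000/(0.85 × 49 × 475) = 77.84 mm.
M_n = T(d − a/2) = 1540 kN × (460 − 38.92) mm = 648.46 kN·m.

M_n ≈ 648 kN·m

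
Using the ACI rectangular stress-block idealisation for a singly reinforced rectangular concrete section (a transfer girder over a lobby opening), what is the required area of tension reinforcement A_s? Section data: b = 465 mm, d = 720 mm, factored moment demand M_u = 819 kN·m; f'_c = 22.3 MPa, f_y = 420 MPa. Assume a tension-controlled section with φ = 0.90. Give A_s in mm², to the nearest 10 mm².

M_n = M_u/φ = 819/0.90 = 910 kN·m.
With M_n = 0.85 f'_c a b (d − a/2), solve the quadratic for a:
a = d − √(d² − 2M_n/(0.85 f'_c b)) = 720 − √(720² − 2 × 910×10⁶/(0.85 × 22.3 × 465)) = 161.51 mm.
A_s = 0.85 f'_c a b / f_y = 0.85 × 22.3 × 161.51 × 465 / 420 = 3389.4 mm².

A_s ≈ 3390 mm²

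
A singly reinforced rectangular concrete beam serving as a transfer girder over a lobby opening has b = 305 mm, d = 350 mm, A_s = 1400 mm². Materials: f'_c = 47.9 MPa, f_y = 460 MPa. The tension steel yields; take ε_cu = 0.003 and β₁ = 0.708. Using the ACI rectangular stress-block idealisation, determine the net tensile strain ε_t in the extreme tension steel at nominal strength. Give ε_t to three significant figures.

a = A_s f_y/(0.85 f'_c b) = 51.86 mm.
β₁ = 0.708, so c = a/β₁ = 51.86/0.708 = 73.25 mm.
From the linear strain diagram with ε_cu = 0.003: ε_t = 0.003 (d − c)/c = 0.003 × (350 − 73.25)/73.25 = 0.0113.
Since ε_t ≥ 0.005, the section is tension-controlled.

ε_t ≈ 0.0113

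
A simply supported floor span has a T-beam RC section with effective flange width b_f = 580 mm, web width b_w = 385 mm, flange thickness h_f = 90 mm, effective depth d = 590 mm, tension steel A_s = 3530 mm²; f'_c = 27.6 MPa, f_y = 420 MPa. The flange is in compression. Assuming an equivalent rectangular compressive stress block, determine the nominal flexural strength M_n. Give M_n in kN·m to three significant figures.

Tension: T = A_s f_y = 3530 × 420 = 1482600 N.
Try a within the flange: a = T/(0.85 f'_c b_f) = 1482600/(0.85 × 27.6 × 580) = 108.96 mm.
a = 108.96 > h_f = 90 mm: the block extends into the web. Split into flange-overhang and web parts.
C_f = 0.85 f'_c (b_f − b_w) h_f = 0.85 × 27.6 × (580 − 385) × 90 = 411723 N.
Remaining web compression depth: a_w = (T − C_f)/(0.85 f'_c b_w) = (1482600 − 411723)/(0.85 × 27.6 × 385) = 118.56 mm.
M_n = C_f(d − h_f/2) + (T − C_f)(d − a_w/2) = 411723 × (590 − 45) + 1070877 × (590 − 59.28) = 224.39 + 568.34 = 792.73 × 10⁶ N·mm.
M_n = 792.73 kN·m.

M_n ≈ 793 kN·m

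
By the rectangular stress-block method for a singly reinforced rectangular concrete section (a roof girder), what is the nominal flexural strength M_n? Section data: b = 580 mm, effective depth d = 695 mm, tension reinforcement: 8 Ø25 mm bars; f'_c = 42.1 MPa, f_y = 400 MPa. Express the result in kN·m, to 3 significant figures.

M_n ≈ 1030 kN·m

A_s = 8 × 491 = 3928 mm².
T = A_s f_y = 3928 × 400 = 1571200 N = 1571.2 kN.
From C = T: a = T/(0.85 f'_c b) = 1571200/(0.85 × 42.1 × 580) = 75.70 mm.
M_n = T(d − a/2) = 1571.2 kN × (695 − 37.85) mm = 1032.51 kN·m.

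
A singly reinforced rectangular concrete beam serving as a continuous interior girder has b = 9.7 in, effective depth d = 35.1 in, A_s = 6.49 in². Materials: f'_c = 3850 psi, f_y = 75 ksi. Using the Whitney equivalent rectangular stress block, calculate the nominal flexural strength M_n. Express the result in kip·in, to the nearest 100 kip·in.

T = A_s f_y = 6.49 × 75 = 486.75 kips.
a = T/(0.85 f'_c b) = 486.75/(0.85 × 3.85 × 9.7) = 15.334 in.
M_n = T(d − a/2) = 486.75 × (35.1 − 7.667) = 13353.0 kip·in.

M_n ≈ 13400 kip·in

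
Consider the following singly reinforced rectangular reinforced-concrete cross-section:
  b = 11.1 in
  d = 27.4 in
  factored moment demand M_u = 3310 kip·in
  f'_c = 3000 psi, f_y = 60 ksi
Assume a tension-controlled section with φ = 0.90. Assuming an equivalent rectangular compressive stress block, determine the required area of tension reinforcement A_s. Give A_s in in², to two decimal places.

A_s ≈ 2.47 in²

M_n = M_u/φ = 3310/0.90 = 3677.78 kip·in.
From M_n = 0.85 f'_c a b (d − a/2):
a = d − √(d² − 2M_n/(0.85 f'_c b)) = 27.4 − √(27.4² − 2 × 3677.78/(0.85 × 3 × 11.1)) = 5.244 in.
A_s = 0.85 f'_c a b / f_y = 0.85 × 3 × 5.244 × 11.1 / 60 = 2.474 in².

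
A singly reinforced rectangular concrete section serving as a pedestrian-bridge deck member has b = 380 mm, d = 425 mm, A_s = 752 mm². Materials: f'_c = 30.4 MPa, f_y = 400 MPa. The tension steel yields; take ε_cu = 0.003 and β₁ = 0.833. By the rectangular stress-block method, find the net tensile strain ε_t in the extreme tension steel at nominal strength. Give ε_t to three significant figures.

ε_t ≈ 0.0317

a = A_s f_y/(0.85 f'_c b) = 30.63 mm.
β₁ = 0.833, so c = a/β₁ = 30.63/0.833 = 36.77 mm.
From the linear strain diagram with ε_cu = 0.003: ε_t = 0.003 (d − c)/c = 0.003 × (425 − 36.77)/36.77 = 0.0317.
Since ε_t ≥ 0.005, the section is tension-controlled.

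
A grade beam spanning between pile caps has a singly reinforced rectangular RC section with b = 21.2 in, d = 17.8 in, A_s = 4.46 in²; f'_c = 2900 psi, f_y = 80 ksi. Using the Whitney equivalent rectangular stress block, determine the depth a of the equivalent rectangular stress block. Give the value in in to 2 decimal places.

a ≈ 6.83 in

T = A_s f_y = 4.46 × 80 = 356.8 kips.
a = T/(0.85 f'_c b) = 356.8/(0.85 × 2.9 × 21.2) = 6.83 in.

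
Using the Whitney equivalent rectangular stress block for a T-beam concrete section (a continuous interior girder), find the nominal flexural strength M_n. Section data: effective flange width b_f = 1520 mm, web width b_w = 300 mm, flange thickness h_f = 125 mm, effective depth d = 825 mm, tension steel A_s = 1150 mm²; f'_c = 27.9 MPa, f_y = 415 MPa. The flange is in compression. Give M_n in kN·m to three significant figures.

Tension: T = A_s f_y = 1150 × 415 = 477250 N.
Try a within the flange: a = T/(0.85 f'_c b_f) = 477250/(0.85 × 27.9 × 1520) = 13.24 mm.
Since a = 13.24 ≤ h_f = 125 mm, the stress block lies entirely in the flange; analyse as a rectangular beam of width b_f.
M_n = T(d − a/2) = 477250 × (825 − 6.62) = 390.57 × 10⁶ N·mm.
M_n = 390.57 kN·m.

M_n ≈ 391 kN·m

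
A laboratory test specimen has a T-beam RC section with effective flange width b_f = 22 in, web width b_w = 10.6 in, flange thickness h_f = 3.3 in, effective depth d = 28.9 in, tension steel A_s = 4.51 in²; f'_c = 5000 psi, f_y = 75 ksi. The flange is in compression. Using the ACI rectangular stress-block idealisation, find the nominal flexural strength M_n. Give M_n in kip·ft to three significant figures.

M_n ≈ 763 kip·ft

Tension: T = A_s f_y = 4.51 × 75 = 338.25 kips.
Try a within the flange: a = T/(0.85 f'_c b_f) = 338.25/(0.85 × 5 × 22) = 3.618 in.
a = 3.618 > h_f = 3.3 in: the block extends into the web. Split into flange-overhang and web parts.
C_f = 0.85 f'_c (b_f − b_w) h_f = 0.85 × 5 × (22 − 10.6) × 3.3 = 159.9 kips.
Remaining web compression depth: a_w = (T − C_f)/(0.85 f'_c b_w) = (338.25 − 159.9)/(0.85 × 5 × 10.6) = 3.959 in.
M_n = C_f(d − h_f/2) + (T − C_f)(d − a_w/2) = 159.9 × (28.9 − 1.65) + 178.35 × (28.9 − 1.9795) = 4357.3 + 4801.3 = 9158.6 kip·in.
M_n = 9158.6/12 = 763.22 kip·ft.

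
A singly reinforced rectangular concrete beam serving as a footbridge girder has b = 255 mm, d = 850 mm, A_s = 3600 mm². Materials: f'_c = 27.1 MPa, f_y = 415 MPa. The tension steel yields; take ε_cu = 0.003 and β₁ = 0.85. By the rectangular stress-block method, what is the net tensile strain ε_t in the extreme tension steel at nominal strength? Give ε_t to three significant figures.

ε_t ≈ 0.00552

a = A_s f_y/(0.85 f'_c b) = 254.34 mm.
β₁ = 0.85, so c = a/β₁ = 254.34/0.85 = 299.22 mm.
From the linear strain diagram with ε_cu = 0.003: ε_t = 0.003 (d − c)/c = 0.003 × (850 − 299.22)/299.22 = 0.00552.
Since ε_t ≥ 0.005, the section is tension-controlled.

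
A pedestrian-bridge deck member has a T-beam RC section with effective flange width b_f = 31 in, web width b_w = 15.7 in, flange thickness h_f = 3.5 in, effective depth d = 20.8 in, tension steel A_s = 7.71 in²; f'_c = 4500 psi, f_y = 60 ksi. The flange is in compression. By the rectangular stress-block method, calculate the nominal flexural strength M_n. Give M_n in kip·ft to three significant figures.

Tension: T = A_s f_y = 7.71 × 60 = 462.6 kips.
Try a within the flange: a = T/(0.85 f'_c b_f) = 462.6/(0.85 × 4.5 × 31) = 3.901 in.
a = 3.901 > h_f = 3.5 in: the block extends into the web. Split into flange-overhang and web parts.
C_f = 0.85 f'_c (b_f − b_w) h_f = 0.85 × 4.5 × (31 − 15.7) × 3.5 = 204.8 kips.
Remaining web compression depth: a_w = (T − C_f)/(0.85 f'_c b_w) = (462.6 − 204.8)/(0.85 × 4.5 × 15.7) = 4.293 in.
M_n = C_f(d − h_f/2) + (T − C_f)(d − a_w/2) = 204.8 × (20.8 − 1.75) + 257.8 × (20.8 − 2.1465) = 3901.4 + 4808.9 = 8710.3 kip·in.
M_n = 8710.3/12 = 725.86 kip·ft.

M_n ≈ 726 kip·ft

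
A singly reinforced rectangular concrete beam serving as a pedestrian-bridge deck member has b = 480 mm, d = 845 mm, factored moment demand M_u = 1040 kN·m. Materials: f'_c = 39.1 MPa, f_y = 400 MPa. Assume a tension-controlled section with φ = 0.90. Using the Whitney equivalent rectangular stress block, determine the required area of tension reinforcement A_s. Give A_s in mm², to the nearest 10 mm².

M_n = M_u/φ = 1040/0.90 = 1155.56 kN·m.
With M_n = 0.85 f'_c a b (d − a/2), solve the quadratic for a:
a = d − √(d² − 2M_n/(0.85 f'_c b)) = 845 − √(845² − 2 × 1155.56×10⁶/(0.85 × 39.1 × 480)) = 90.58 mm.
A_s = 0.85 f'_c a b / f_y = 0.85 × 39.1 × 90.58 × 480 / 400 = 3612.5 mm².

A_s ≈ 3610 mm²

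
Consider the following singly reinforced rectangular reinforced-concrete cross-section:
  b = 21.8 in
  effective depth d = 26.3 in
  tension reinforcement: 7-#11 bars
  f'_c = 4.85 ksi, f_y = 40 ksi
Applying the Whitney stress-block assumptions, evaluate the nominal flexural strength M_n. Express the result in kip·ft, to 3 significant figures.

M_n ≈ 869 kip·ft

A_s = 7 × 1.56 = 10.92 in².
T = A_s f_y = 10.92 × 40 = 436.8 kips.
a = T/(0.85 f'_c b) = 436.8/(0.85 × 4.85 × 21.8) = 4.860 in.
M_n = T(d − a/2) = 436.8 × (26.3 − 2.43) = 10426.4 kip·in = 10426.4/12 = 868.87 kip·ft.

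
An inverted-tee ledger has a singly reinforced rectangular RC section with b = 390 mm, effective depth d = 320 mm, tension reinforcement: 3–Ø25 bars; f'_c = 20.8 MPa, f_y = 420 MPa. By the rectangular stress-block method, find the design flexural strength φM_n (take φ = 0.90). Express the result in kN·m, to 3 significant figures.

A_s = 3 × 491 = 1473 mm².
T = A_s f_y = 1473 × 420 = 618660 N = 618.66 kN.
From C = T: a = T/(0.85 f'_c b) = 618660/(0.85 × 20.8 × 390) = 89.72 mm.
M_n = T(d − a/2) = 618.66 kN × (320 − 44.86) mm = 170.22 kN·m.
φM_n = 0.90 × 170.22 = 153.20 kN·m.

φM_n ≈ 153 kN·m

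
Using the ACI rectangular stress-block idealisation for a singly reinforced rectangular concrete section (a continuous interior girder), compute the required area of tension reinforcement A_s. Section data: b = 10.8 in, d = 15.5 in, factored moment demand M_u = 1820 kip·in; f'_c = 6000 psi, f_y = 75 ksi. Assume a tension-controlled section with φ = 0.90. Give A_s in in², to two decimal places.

M_n = M_u/φ = 1820/0.90 = 2022.22 kip·in.
From M_n = 0.85 f'_c a b (d − a/2):
a = d − √(d² − 2M_n/(0.85 f'_c b)) = 15.5 − √(15.5² − 2 × 2022.22/(0.85 × 6 × 10.8)) = 2.584 in.
A_s = 0.85 f'_c a b / f_y = 0.85 × 6 × 2.584 × 10.8 / 75 = 1.898 in².

A_s ≈ 1.90 in²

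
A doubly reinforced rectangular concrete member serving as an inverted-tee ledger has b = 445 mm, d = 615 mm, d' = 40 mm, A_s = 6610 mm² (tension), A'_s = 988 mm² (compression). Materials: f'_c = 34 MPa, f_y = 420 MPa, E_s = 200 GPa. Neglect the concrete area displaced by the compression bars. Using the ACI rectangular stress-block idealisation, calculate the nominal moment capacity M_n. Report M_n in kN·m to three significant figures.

Assume both tension and compression steel yield.
Net tension couple steel: A_s − A'_s = 5622 mm².
a = (A_s − A'_s) f_y / (0.85 f'_c b) = 2361240/(0.85 × 34 × 445) = 183.60 mm.
c = a/β₁ = 183.60/0.807 = 227.51 mm; ε'_s = 0.003(c − d')/c = 0.0025 ≥ f_y/E_s = 0.0021, so compression steel does yield.
M_n = (A_s − A'_s) f_y (d − a/2) + A'_s f_y (d − d') = [2361240 × (615 − 91.8) + 414960 × (615 − 40)] × 10⁻⁶ = 1235.40 + 238.60 = 1474.00 kN·m.

M_n ≈ 1470 kN·m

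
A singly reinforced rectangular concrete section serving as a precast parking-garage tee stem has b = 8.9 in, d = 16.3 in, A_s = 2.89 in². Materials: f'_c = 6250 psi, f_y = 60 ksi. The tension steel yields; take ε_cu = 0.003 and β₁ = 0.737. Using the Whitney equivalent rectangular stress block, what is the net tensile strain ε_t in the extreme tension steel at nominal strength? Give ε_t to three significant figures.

ε_t ≈ 0.00683

a = A_s f_y/(0.85 f'_c b) = 3.667 in.
β₁ = 0.737, so c = a/β₁ = 3.667/0.737 = 4.976 in.
From the linear strain diagram with ε_cu = 0.003: ε_t = 0.003 (d − c)/c = 0.003 × (16.3 − 4.976)/4.976 = 0.00683.
Since ε_t ≥ 0.005, the section is tension-controlled.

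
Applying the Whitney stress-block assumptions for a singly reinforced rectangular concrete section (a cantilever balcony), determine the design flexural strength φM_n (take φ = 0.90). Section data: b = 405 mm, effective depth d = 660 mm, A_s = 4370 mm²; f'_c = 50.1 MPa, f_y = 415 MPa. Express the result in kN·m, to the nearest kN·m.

T = A_s f_y = 4370 × 415 = 1813550 N = 1813.55 kN.
From C = T: a = T/(0.85 f'_c b) = 1813550/(0.85 × 50.1 × 405) = 105.15 mm.
M_n = T(d − a/2) = 1813.55 kN × (660 − 52.575) mm = 1101.60 kN·m.
φM_n = 0.90 × 1101.60 = 991.44 kN·m.

φM_n ≈ 991 kN·m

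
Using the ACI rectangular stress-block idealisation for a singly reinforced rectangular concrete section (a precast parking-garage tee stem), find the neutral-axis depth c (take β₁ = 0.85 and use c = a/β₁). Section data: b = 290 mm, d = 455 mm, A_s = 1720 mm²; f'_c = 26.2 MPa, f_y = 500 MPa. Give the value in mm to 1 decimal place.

T = A_s f_y = 1720 × 500 = 860000 N = 860 kN.
Setting C = 0.85 f'_c a b equal to T: a = 860000/(0.85 × 26.2 × 290) = 133.162 mm.
With β₁ = 0.85, c = a/β₁ = 133.162/0.85 = 156.7 mm.

c ≈ 156.7 mm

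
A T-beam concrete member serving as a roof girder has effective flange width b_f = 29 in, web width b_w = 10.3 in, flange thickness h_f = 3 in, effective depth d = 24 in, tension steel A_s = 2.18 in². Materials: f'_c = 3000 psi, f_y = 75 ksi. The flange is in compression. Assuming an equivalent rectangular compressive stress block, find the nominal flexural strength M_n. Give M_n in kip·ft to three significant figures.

Tension: T = A_s f_y = 2.18 × 75 = 163.5 kips.
Try a within the flange: a = T/(0.85 f'_c b_f) = 163.5/(0.85 × 3 × 29) = 2.211 in.
Since a = 2.211 ≤ h_f = 3 in, the stress block lies entirely in the flange; analyse as a rectangular beam of width b_f.
M_n = T(d − a/2) = 163.5 × (24 − 1.1055) = 3743.3 kip·in.
M_n = 3743.3/12 = 311.94 kip·ft.

M_n ≈ 312 kip·ft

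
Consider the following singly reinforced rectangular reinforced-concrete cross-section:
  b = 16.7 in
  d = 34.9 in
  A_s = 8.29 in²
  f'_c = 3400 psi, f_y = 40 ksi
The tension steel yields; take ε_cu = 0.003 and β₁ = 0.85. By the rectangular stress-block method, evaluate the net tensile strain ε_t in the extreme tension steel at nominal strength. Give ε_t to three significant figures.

ε_t ≈ 0.00995

a = A_s f_y/(0.85 f'_c b) = 6.871 in.
β₁ = 0.85, so c = a/β₁ = 6.871/0.85 = 8.084 in.
From the linear strain diagram with ε_cu = 0.003: ε_t = 0.003 (d − c)/c = 0.003 × (34.9 − 8.084)/8.084 = 0.00995.
Since ε_t ≥ 0.005, the section is tension-controlled.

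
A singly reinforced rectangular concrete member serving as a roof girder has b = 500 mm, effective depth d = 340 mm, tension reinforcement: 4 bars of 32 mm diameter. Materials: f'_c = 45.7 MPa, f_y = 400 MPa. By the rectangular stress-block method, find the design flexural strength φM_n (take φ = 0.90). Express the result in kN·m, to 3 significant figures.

A_s = 4 × 804 = 3216 mm².
T = A_s f_y = 3216 × 400 = 1286400 N = 1286.4 kN.
From C = T: a = T/(0.85 f'_c b) = 1286400/(0.85 × 45.7 × 500) = 66.23 mm.
M_n = T(d − a/2) = 1286.4 kN × (340 − 33.115) mm = 394.78 kN·m.
φM_n = 0.90 × 394.78 = 355.30 kN·m.

φM_n ≈ 355 kN·m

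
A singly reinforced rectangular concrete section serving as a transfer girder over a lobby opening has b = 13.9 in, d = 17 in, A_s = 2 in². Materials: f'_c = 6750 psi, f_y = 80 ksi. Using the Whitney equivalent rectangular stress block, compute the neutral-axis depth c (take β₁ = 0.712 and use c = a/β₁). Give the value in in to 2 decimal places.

c ≈ 2.82 in

T = A_s f_y = 2 × 80 = 160 kips.
a = T/(0.85 f'_c b) = 160/(0.85 × 6.75 × 13.9) = 2.0062 in.
With β₁ = 0.712, c = a/β₁ = 2.0062/0.712 = 2.82 in.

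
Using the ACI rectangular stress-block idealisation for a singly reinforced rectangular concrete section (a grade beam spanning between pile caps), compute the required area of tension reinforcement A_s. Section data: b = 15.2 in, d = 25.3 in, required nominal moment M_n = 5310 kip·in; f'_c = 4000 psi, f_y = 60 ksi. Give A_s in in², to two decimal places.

A_s ≈ 3.84 in²

From M_n = 0.85 f'_c a b (d − a/2):
a = d − √(d² − 2M_n/(0.85 f'_c b)) = 25.3 − √(25.3² − 2 × 5310/(0.85 × 4 × 15.2)) = 4.453 in.
A_s = 0.85 f'_c a b / f_y = 0.85 × 4 × 4.453 × 15.2 / 60 = 3.836 in².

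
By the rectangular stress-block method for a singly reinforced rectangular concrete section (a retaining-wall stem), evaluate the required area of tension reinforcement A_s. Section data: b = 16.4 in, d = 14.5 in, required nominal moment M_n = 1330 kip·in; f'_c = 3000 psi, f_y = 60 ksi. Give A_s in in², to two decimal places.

From M_n = 0.85 f'_c a b (d − a/2):
a = d − √(d² − 2M_n/(0.85 f'_c b)) = 14.5 − √(14.5² − 2 × 1330/(0.85 × 3 × 16.4)) = 2.390 in.
A_s = 0.85 f'_c a b / f_y = 0.85 × 3 × 2.390 × 16.4 / 60 = 1.666 in².

A_s ≈ 1.67 in²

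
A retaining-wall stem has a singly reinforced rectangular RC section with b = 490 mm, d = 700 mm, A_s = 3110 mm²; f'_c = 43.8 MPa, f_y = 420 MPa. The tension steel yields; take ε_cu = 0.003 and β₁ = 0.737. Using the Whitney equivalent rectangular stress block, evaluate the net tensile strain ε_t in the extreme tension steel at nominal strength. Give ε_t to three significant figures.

ε_t ≈ 0.0186

a = A_s f_y/(0.85 f'_c b) = 71.60 mm.
β₁ = 0.737, so c = a/β₁ = 71.60/0.737 = 97.15 mm.
From the linear strain diagram with ε_cu = 0.003: ε_t = 0.003 (d − c)/c = 0.003 × (700 − 97.15)/97.15 = 0.0186.
Since ε_t ≥ 0.005, the section is tension-controlled.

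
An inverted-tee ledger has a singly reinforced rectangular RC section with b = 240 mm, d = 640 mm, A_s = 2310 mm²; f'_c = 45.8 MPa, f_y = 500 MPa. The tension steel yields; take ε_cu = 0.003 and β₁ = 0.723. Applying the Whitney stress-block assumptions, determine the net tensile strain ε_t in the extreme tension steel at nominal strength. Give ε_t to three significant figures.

ε_t ≈ 0.00823

a = A_s f_y/(0.85 f'_c b) = 123.62 mm.
β₁ = 0.723, so c = a/β₁ = 123.62/0.723 = 170.98 mm.
From the linear strain diagram with ε_cu = 0.003: ε_t = 0.003 (d − c)/c = 0.003 × (640 − 170.98)/170.98 = 0.00823.
Since ε_t ≥ 0.005, the section is tension-controlled.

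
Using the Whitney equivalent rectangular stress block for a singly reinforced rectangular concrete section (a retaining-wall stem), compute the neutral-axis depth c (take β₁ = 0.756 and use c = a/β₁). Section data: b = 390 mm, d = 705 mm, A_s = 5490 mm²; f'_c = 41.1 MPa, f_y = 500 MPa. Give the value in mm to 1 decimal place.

T = A_s f_y = 5490 × 500 = 2745000 N = 2745 kN.
Setting C = 0.85 f'_c a b equal to T: a = 2745000/(0.85 × 41.1 × 390) = 201.473 mm.
With β₁ = 0.756, c = a/β₁ = 201.473/0.756 = 266.5 mm.

c ≈ 266.5 mm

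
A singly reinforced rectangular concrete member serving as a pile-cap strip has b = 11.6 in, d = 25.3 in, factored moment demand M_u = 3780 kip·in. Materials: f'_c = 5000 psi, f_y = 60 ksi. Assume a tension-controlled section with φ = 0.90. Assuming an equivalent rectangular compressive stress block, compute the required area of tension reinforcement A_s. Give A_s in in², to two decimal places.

A_s ≈ 2.98 in²

M_n = M_u/φ = 3780/0.90 = 4200 kip·in.
From M_n = 0.85 f'_c a b (d − a/2):
a = d − √(d² − 2M_n/(0.85 f'_c b)) = 25.3 − √(25.3² − 2 × 4200/(0.85 × 5 × 11.6)) = 3.627 in.
A_s = 0.85 f'_c a b / f_y = 0.85 × 5 × 3.627 × 11.6 / 60 = 2.980 in².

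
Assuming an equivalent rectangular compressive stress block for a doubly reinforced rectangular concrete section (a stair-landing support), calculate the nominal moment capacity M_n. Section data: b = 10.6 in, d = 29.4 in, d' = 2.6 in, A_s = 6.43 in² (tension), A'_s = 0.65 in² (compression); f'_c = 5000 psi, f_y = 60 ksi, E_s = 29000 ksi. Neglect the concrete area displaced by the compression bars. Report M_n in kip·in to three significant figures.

Assume both steels yield.
a = (A_s − A'_s) f_y/(0.85 f'_c b) = (6.43 − 0.65) × 60/(0.85 × 5 × 10.6) = 7.698 in.
c = a/β₁ = 7.698/0.8 = 9.623 in; ε'_s = 0.003(c − d')/c = 0.0022 ≥ ε_y = 0.0021, so the compression steel yields.
M_n = (A_s − A'_s) f_y (d − a/2) + A'_s f_y (d − d') = 346.8 × (29.4 − 3.849) + 39 × (29.4 − 2.6) = 8861.1 + 1045.2 = 9906.3 kip·in.

M_n ≈ 9910 kip·in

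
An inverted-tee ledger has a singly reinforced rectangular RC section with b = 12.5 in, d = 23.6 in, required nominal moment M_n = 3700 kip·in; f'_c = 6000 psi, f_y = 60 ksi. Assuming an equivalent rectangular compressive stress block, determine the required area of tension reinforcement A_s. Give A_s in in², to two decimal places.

From M_n = 0.85 f'_c a b (d − a/2):
a = d − √(d² − 2M_n/(0.85 f'_c b)) = 23.6 − √(23.6² − 2 × 3700/(0.85 × 6 × 12.5)) = 2.603 in.
A_s = 0.85 f'_c a b / f_y = 0.85 × 6 × 2.603 × 12.5 / 60 = 2.766 in².

A_s ≈ 2.77 in²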